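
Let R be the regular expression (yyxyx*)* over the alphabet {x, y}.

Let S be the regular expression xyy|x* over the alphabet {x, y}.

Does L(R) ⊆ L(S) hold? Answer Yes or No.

The string yyxy is in L(R) but not in L(S).
So L(R) ⊄ L(S).

No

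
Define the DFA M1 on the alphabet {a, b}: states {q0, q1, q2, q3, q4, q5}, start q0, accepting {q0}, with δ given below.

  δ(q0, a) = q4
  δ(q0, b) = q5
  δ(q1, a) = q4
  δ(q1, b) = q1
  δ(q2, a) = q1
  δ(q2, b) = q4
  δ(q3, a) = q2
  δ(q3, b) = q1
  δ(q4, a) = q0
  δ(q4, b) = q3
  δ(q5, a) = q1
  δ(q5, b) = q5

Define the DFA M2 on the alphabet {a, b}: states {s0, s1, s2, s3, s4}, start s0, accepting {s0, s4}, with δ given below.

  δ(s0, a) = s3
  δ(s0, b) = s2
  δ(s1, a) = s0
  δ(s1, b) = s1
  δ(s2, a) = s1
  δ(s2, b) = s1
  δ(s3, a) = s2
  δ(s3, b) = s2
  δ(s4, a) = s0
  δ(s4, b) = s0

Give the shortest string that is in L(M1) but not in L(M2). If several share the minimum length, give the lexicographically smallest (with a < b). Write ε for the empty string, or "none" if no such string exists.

The string aa is accepted by M1 but not by M2.
No shorter string lies in the difference, and aa is the lexicographically first length-2 string in L(M1) \ L(M2).

aa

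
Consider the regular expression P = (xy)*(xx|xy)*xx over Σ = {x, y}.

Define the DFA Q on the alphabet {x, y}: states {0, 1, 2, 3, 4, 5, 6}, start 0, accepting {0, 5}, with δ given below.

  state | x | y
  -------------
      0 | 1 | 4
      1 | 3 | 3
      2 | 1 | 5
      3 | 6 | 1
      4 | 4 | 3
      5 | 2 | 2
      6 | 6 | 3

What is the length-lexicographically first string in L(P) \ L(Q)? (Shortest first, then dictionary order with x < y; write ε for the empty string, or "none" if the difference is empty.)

The string xx is accepted by P but not by Q.
No shorter string lies in the difference, and xx is the lexicographically first length-2 string in L(P) \ L(Q).

xx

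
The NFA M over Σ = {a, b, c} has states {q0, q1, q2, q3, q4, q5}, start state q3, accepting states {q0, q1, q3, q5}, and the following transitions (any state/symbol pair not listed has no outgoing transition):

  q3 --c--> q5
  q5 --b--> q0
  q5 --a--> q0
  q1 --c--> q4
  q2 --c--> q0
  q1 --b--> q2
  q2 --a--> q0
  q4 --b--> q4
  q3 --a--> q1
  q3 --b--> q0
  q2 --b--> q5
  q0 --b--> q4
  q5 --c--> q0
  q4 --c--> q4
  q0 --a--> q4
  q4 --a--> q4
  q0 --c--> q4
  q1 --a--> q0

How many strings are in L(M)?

The useful subgraph on states {q0, q1, q2, q3, q5} is acyclic, so L(M) is finite; the longest accepting path visits 5 useful states, giving maximum string length 4.
Counting accepting paths from q3 by length: 1 of length 0, 3 of length 1, 4 of length 2, 3 of length 3, 3 of length 4. Total 14.

14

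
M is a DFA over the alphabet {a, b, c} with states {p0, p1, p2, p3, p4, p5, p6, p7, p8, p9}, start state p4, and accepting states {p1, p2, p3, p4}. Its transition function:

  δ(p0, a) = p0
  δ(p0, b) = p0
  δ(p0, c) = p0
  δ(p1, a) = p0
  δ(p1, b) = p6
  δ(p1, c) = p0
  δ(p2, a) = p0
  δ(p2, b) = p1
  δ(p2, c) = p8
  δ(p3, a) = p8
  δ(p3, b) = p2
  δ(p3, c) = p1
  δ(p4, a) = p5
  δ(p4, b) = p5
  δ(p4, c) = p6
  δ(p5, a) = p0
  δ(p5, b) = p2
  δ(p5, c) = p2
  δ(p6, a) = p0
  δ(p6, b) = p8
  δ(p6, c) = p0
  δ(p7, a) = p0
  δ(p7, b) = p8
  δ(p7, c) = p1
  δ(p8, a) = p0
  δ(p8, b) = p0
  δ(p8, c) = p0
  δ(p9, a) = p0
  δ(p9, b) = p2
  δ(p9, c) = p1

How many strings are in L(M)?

The useful subgraph on states {p1, p2, p4, p5} is acyclic, so L(M) is finite; the longest accepting path visits 4 useful states, giving maximum string length 3.
Counting accepting paths from p4 by length: 1 of length 0, 4 of length 2, 4 of length 3. Total 9.

9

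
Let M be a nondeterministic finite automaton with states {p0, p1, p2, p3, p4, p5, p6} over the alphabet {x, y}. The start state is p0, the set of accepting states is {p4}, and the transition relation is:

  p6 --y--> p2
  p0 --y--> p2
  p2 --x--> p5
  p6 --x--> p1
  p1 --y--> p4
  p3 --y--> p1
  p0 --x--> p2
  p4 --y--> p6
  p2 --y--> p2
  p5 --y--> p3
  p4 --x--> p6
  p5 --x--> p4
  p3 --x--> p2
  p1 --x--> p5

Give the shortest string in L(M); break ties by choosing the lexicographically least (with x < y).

xxx

A breadth-first search from p0 reaches an accepting state first via the path p0 → p2 → p5 → p4 on input xxx.
No string of length < 3 is accepted (BFS exhausts all shorter strings without reaching an accepting state), and xxx is the lexicographically least accepting string of length 3.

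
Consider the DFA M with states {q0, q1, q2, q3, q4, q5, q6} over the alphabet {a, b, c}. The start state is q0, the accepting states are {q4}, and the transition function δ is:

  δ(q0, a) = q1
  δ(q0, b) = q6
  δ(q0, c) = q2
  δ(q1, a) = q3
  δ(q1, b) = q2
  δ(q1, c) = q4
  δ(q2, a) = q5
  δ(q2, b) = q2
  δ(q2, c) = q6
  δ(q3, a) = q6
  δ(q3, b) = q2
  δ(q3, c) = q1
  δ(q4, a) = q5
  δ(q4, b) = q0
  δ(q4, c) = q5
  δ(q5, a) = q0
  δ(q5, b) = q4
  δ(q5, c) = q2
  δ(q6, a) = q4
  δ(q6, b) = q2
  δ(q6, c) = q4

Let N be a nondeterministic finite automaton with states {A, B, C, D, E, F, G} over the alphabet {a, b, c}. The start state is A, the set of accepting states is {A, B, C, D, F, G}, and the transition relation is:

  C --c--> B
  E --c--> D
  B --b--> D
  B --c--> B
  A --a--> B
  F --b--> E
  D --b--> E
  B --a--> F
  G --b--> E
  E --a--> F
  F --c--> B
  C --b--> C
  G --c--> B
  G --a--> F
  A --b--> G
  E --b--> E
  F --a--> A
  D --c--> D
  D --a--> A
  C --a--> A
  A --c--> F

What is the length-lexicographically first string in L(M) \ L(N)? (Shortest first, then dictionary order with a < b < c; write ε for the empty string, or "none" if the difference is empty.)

acab

The string acab is accepted by M but not by N.
No shorter string lies in the difference, and acab is the lexicographically first length-4 string in L(M) \ L(N).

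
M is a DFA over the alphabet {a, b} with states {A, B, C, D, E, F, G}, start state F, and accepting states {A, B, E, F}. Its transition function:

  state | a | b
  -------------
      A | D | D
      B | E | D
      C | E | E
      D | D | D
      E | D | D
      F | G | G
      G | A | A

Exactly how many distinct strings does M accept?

The useful subgraph on states {A, F, G} is acyclic, so L(M) is finite; the longest accepting path visits 3 useful states, giving maximum string length 2.
Counting accepting paths from F by length: 1 of length 0, 4 of length 2. Total 5.

5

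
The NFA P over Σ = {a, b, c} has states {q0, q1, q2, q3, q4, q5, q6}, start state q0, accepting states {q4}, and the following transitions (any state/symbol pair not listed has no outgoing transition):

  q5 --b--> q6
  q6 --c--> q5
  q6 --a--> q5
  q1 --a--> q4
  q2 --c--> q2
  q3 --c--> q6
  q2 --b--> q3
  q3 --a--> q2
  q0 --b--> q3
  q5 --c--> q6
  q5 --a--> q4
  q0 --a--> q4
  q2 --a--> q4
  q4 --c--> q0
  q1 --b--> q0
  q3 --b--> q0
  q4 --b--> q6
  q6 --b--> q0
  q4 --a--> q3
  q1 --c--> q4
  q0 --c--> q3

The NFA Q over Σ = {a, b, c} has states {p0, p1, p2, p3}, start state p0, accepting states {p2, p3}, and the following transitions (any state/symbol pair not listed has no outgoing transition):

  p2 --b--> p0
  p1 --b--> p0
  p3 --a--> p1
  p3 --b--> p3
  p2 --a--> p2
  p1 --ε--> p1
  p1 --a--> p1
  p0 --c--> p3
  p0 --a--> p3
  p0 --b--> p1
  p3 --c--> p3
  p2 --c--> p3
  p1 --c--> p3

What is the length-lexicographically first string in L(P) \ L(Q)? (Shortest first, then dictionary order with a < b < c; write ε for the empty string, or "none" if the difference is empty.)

The string aca is accepted by P but not by Q.
No shorter string lies in the difference, and aca is the lexicographically first length-3 string in L(P) \ L(Q).

aca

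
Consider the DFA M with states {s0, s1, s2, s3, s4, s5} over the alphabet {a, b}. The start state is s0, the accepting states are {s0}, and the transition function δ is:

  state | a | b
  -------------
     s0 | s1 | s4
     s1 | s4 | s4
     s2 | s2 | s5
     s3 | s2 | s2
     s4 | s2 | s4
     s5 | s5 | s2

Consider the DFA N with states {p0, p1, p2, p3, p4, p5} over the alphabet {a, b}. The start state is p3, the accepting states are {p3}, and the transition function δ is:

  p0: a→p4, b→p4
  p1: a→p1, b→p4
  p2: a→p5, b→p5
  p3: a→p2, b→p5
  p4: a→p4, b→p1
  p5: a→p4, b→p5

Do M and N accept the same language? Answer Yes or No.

Exploring the product automaton M × N from the start pair (s0, p3), following both machines on each input symbol, reaches 5 state pairs: (s0, p3), (s1, p2), (s4, p5), (s2, p4), (s5, p1).
M accepts in {s0} and N accepts in {p3}. In every reachable pair the two components are either both accepting — (s0, p3) — or both non-accepting, so no string is accepted by exactly one of the machines: L(M) \ L(N) and L(N) \ L(M) are both empty.
Hence every string is accepted by M iff it is accepted by N, and the two languages coincide.

Yes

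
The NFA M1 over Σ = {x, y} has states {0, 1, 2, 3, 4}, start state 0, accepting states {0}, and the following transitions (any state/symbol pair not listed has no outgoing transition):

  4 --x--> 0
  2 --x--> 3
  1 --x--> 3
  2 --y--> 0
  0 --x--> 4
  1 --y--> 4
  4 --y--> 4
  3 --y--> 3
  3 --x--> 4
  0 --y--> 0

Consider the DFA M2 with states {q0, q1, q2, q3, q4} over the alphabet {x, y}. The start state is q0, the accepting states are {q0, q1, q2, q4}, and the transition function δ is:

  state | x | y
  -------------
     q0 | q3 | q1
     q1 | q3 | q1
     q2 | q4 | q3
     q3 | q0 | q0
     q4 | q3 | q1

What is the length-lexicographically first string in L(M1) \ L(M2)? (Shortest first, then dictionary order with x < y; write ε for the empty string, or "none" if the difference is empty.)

The string xyx is accepted by M1 but not by M2.
No shorter string lies in the difference, and xyx is the lexicographically first length-3 string in L(M1) \ L(M2).

xyx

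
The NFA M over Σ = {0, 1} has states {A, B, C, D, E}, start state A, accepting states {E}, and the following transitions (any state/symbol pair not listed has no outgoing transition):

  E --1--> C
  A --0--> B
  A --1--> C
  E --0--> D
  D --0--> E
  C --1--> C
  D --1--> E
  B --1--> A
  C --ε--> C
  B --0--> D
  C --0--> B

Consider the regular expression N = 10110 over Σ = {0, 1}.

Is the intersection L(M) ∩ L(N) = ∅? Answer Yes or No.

Yes

Converting the expression N to a DFA (subset construction, then merging equivalent states) gives the minimal DFA with states {n0, n1, n2, n3, n4, n5, n6}, start state n0, accepting states {n6} and transitions n0: 0→n1, 1→n2; n1: 0→n1, 1→n1; n2: 0→n3, 1→n1; n3: 0→n1, 1→n4; n4: 0→n1, 1→n5; n5: 0→n6, 1→n1; n6: 0→n1, 1→n1.
Exploring the product automaton M × N from the start pair (A, n0), following both machines on each input symbol, reaches 11 state pairs: (A, n0), (B, n1), (C, n2), (D, n1), (A, n1), (B, n3), (C, n1), (E, n1), (A, n4), (C, n5), (B, n6).
M accepts in {E} and N accepts in {n6}; no reachable pair has both components accepting, so no string drives both machines to acceptance simultaneously and L(M) ∩ L(N) = ∅.
So no string is accepted by both, and the intersection is empty.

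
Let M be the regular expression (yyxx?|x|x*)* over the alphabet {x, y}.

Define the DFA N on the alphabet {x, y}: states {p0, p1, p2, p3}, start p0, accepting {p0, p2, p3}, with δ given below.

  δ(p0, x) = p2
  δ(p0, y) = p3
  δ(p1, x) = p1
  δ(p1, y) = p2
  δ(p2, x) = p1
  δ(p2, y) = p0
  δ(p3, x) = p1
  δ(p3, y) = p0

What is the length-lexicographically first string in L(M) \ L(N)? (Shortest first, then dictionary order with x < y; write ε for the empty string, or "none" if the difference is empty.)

xx

The string xx is accepted by M but not by N.
No shorter string lies in the difference, and xx is the lexicographically first length-2 string in L(M) \ L(N).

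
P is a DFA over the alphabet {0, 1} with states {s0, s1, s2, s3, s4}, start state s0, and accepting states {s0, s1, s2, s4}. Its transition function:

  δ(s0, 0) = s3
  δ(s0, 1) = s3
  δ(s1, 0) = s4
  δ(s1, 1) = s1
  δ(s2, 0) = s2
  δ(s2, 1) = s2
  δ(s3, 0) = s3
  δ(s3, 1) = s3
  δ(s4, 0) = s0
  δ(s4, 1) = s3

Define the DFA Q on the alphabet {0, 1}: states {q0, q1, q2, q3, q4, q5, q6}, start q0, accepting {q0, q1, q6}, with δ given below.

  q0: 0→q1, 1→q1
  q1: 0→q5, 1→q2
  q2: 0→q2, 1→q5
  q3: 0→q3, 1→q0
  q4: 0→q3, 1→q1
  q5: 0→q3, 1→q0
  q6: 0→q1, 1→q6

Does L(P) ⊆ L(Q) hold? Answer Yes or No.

Exploring the product automaton P × Q from the start pair (s0, q0), following both machines on each input symbol, reaches 6 state pairs: (s0, q0), (s3, q1), (s3, q5), (s3, q2), (s3, q3), (s3, q0).
P accepts in {s0, s1, s2, s4} and Q accepts in {q0, q1, q6}. The reachable pairs whose P-component is accepting are (s0, q0); in each of them the Q-component is accepting too, so the product for L(P) \ L(Q) (P-component accepting, Q-component rejecting) has no reachable accepting pair and the difference is empty.
Hence every string in L(P) is also in L(Q).

Yes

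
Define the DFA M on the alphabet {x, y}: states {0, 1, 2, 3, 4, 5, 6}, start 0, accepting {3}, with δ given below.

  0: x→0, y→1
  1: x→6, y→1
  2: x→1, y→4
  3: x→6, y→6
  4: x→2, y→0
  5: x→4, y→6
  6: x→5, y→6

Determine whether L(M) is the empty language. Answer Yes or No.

The states reachable from the start state are {0, 1, 2, 4, 5, 6}.
None of the accepting states {3} is reachable, so no string is accepted and L(M) = ∅.

Yes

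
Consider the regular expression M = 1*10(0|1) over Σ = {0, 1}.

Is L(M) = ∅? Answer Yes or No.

No

The string 100 matches the expression, so it belongs to L(M).
Since L(M) contains at least one string, it is not empty.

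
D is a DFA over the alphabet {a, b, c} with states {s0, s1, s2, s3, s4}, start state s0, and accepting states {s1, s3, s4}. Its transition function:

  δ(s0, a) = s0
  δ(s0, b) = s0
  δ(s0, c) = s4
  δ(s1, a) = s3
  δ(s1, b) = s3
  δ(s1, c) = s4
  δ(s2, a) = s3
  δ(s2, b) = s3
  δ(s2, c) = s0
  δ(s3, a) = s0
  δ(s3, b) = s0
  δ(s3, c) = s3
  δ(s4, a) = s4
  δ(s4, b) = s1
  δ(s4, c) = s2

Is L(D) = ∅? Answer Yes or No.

The string c is accepted: the run s0 → s4 ends in the accepting state s4.
Since at least one string is accepted, L(D) is not empty.

No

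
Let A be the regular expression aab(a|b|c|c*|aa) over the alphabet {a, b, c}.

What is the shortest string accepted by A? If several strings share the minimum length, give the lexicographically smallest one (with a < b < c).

aab

By inspection of the expression, no string of length less than 3 matches, and aab is the lexicographically first match of length 3.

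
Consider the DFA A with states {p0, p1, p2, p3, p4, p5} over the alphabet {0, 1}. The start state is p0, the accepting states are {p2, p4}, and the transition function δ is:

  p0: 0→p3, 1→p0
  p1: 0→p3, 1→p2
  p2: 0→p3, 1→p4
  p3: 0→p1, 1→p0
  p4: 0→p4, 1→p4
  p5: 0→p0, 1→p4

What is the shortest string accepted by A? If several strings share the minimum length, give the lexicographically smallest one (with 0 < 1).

001

A breadth-first search from p0 reaches an accepting state first via the path p0 → p3 → p1 → p2 on input 001.
No string of length < 3 is accepted (BFS exhausts all shorter strings without reaching an accepting state), and 001 is the lexicographically least accepting string of length 3.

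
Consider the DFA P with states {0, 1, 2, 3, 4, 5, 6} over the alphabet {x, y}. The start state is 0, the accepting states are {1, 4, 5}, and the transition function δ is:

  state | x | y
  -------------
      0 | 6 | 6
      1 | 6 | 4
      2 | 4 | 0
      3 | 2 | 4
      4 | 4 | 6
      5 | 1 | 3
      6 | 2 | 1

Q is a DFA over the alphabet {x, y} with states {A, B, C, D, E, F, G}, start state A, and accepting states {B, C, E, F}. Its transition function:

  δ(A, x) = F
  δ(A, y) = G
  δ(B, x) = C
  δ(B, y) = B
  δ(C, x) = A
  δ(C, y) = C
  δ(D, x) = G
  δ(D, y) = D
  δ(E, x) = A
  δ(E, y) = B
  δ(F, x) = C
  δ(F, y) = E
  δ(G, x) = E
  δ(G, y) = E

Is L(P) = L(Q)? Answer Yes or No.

No

The string xxx is accepted by P but rejected by Q.
So L(P) ≠ L(Q).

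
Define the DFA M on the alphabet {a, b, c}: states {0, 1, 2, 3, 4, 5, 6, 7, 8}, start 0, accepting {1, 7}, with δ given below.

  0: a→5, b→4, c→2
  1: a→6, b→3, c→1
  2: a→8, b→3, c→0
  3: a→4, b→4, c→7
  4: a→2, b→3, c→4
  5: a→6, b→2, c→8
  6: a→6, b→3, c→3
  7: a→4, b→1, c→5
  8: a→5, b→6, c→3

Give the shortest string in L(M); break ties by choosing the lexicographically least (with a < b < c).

A breadth-first search from 0 reaches an accepting state first via the path 0 → 4 → 3 → 7 on input bbc.
No string of length < 3 is accepted (BFS exhausts all shorter strings without reaching an accepting state), and bbc is the lexicographically least accepting string of length 3.

bbc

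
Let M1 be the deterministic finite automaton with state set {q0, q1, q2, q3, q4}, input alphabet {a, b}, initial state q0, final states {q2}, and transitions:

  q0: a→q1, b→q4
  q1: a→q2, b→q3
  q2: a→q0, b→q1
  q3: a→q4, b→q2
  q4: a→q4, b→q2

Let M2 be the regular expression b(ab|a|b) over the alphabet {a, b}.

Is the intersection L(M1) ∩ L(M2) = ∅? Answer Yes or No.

No

The string bb is accepted by both M1 and M2.
Hence L(M1) ∩ L(M2) ≠ ∅.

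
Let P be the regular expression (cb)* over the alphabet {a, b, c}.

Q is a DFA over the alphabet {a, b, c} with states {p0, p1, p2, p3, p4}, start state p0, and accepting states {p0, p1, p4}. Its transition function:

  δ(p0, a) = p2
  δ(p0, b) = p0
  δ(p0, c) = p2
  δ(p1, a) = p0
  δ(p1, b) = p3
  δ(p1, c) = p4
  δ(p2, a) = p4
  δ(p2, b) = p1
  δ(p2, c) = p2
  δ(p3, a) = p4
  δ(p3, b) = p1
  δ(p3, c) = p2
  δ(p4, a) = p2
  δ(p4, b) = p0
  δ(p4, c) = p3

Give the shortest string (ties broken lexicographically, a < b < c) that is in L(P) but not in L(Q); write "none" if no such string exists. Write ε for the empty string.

none

Converting the expression P to a DFA (subset construction, then merging equivalent states) gives the minimal DFA with states {r0, r1, r2}, start state r0, accepting states {r0} and transitions r0: a→r1, b→r1, c→r2; r1: a→r1, b→r1, c→r1; r2: a→r1, b→r0, c→r1.
Exploring the product automaton P × Q from the start pair (r0, p0), following both machines on each input symbol, reaches 9 state pairs: (r0, p0), (r1, p2), (r1, p0), (r2, p2), (r1, p4), (r1, p1), (r0, p1), (r1, p3), (r2, p4).
P accepts in {r0} and Q accepts in {p0, p1, p4}. The reachable pairs whose P-component is accepting are (r0, p0), (r0, p1); in each of them the Q-component is accepting too, so the product for L(P) \ L(Q) (P-component accepting, Q-component rejecting) has no reachable accepting pair and the difference is empty.
So every string accepted by P is also accepted by Q: L(P) \ L(Q) = ∅ and there is no such string.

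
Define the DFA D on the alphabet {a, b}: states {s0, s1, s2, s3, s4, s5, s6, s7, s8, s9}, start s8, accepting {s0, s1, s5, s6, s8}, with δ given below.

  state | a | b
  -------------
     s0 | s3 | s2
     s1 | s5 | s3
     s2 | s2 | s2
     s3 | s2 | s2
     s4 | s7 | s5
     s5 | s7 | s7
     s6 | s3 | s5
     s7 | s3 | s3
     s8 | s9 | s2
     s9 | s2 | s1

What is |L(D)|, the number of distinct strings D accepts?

The useful subgraph on states {s1, s5, s8, s9} is acyclic, so L(D) is finite; the longest accepting path visits 4 useful states, giving maximum string length 3.
Counting accepting paths from s8 by length: 1 of length 0, 1 of length 2, 1 of length 3. Total 3.

3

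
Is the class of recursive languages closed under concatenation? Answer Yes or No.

Yes

For an input of length n, try each of the n+1 split points, running the decider for L₁ on the prefix and the decider for L₂ on the suffix; accept if some split succeeds. Finitely many halting sub-runs, so this decides L₁L₂.
So the recursive languages are closed under concatenation.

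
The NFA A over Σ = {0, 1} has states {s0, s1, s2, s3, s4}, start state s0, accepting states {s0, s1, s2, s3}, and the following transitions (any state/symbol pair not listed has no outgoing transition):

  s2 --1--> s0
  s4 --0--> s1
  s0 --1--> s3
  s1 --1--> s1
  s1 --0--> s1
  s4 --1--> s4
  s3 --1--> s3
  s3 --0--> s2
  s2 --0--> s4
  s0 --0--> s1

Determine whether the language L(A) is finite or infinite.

infinite

State s1 is reachable from the start and can reach an accepting state, and it lies on the cycle s1 → s1.
Traversing that cycle any number of times yields accepted strings of unbounded length, so the language is infinite.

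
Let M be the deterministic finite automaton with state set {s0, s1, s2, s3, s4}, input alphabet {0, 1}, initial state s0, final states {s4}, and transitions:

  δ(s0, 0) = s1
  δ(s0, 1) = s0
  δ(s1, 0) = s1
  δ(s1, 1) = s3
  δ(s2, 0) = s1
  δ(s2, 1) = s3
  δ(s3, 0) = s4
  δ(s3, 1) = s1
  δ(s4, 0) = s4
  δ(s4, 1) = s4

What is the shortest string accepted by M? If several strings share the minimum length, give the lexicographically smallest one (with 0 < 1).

A breadth-first search from s0 reaches an accepting state first via the path s0 → s1 → s3 → s4 on input 010.
No string of length < 3 is accepted (BFS exhausts all shorter strings without reaching an accepting state), and 010 is the lexicographically least accepting string of length 3.

010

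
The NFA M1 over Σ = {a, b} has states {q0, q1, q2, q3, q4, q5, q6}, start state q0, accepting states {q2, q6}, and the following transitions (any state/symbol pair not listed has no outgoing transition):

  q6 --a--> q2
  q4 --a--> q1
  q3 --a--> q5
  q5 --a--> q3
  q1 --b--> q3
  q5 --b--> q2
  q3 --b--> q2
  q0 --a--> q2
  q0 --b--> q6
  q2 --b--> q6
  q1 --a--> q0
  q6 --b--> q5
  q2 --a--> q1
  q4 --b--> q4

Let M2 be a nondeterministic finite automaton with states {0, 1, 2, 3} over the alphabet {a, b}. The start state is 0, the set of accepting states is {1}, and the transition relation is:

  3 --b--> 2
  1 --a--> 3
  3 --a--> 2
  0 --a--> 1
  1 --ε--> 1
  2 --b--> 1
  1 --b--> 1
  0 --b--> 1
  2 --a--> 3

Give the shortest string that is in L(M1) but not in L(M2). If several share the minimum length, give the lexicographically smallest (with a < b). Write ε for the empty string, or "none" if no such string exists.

The string ba is accepted by M1 but not by M2.
No shorter string lies in the difference, and ba is the lexicographically first length-2 string in L(M1) \ L(M2).

ba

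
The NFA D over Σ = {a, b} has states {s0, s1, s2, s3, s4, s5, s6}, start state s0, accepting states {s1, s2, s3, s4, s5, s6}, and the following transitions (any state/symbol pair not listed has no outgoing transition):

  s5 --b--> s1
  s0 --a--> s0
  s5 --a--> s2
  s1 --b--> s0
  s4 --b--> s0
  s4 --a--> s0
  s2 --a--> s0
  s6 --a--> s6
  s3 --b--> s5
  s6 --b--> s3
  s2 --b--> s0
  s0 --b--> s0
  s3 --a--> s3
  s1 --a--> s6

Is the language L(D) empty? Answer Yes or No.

Yes

The states reachable from the start state are {s0}.
None of the accepting states {s1, s2, s3, s4, s5, s6} is reachable, so no string is accepted and L(D) = ∅.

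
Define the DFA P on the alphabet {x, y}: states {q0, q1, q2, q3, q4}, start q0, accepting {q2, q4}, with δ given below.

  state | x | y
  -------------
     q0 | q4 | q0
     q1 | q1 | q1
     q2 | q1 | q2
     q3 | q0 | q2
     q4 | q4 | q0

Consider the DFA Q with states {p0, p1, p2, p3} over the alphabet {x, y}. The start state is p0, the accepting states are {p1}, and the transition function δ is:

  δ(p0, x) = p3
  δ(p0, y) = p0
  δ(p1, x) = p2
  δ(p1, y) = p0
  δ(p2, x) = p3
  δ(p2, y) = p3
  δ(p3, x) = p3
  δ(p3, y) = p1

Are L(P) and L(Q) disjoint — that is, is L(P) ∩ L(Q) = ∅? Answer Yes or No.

Yes

Exploring the product automaton P × Q from the start pair (q0, p0), following both machines on each input symbol, reaches 5 state pairs: (q0, p0), (q4, p3), (q0, p1), (q4, p2), (q0, p3).
P accepts in {q2, q4} and Q accepts in {p1}; no reachable pair has both components accepting, so no string drives both machines to acceptance simultaneously and L(P) ∩ L(Q) = ∅.
So no string is accepted by both, and the intersection is empty.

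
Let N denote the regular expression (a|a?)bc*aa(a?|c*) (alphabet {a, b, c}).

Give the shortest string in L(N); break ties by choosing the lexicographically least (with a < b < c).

baa

By inspection of the expression, no string of length less than 3 matches, and baa is the lexicographically first match of length 3.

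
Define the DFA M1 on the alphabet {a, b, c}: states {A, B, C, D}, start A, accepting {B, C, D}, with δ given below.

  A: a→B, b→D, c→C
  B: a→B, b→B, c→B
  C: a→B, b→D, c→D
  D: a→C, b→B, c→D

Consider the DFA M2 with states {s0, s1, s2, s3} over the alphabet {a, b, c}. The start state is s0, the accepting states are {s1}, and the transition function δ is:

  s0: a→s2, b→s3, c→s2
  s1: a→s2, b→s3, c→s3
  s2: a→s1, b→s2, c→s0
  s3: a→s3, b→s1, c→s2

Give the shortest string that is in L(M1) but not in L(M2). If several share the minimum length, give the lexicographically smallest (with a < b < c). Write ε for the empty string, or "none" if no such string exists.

The string a is accepted by M1 but not by M2.
No shorter string lies in the difference, and a is the lexicographically first length-1 string in L(M1) \ L(M2).

a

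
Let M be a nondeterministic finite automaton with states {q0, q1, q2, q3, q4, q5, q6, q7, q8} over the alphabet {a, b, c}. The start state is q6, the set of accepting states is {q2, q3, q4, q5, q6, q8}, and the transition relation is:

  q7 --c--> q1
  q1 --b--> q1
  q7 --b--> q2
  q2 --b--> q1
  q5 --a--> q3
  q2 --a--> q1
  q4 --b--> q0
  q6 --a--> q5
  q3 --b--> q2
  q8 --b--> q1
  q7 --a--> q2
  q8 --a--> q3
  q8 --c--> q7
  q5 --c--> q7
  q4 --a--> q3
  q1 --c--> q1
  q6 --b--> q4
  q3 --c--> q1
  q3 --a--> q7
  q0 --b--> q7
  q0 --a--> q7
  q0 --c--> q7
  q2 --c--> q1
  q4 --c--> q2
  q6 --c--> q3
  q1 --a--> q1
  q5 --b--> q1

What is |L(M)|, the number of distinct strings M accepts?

The useful subgraph on states {q0, q2, q3, q4, q5, q6, q7} is acyclic, so L(M) is finite; the longest accepting path visits 5 useful states, giving maximum string length 4.
Counting accepting paths from q6 by length: 1 of length 0, 3 of length 1, 4 of length 2, 6 of length 3, 10 of length 4. Total 24.

24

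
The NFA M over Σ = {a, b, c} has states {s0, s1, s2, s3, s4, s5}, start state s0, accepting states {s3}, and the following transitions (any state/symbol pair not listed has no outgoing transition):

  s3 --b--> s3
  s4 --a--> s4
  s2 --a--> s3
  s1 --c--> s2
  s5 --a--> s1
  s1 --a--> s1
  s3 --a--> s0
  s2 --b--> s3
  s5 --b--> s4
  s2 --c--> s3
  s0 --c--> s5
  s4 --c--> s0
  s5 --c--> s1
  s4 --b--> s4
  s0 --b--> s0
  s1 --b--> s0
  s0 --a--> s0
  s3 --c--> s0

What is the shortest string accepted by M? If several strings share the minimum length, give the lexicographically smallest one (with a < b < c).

caca

A breadth-first search from s0 reaches an accepting state first via the path s0 → s5 → s1 → s2 → s3 on input caca.
No string of length < 4 is accepted (BFS exhausts all shorter strings without reaching an accepting state), and caca is the lexicographically least accepting string of length 4.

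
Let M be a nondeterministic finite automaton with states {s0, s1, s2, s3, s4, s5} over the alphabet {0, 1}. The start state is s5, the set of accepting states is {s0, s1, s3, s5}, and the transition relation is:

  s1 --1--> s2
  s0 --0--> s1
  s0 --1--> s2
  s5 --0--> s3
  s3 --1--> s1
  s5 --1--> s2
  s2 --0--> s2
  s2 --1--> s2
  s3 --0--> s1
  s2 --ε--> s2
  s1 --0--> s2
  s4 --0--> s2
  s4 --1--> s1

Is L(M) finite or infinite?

finite

The useful states (reachable from s5 and able to reach an accepting state) are {s1, s3, s5}.
Restricted to these states the transition graph has no cycle, so every accepting path has bounded length and L is finite.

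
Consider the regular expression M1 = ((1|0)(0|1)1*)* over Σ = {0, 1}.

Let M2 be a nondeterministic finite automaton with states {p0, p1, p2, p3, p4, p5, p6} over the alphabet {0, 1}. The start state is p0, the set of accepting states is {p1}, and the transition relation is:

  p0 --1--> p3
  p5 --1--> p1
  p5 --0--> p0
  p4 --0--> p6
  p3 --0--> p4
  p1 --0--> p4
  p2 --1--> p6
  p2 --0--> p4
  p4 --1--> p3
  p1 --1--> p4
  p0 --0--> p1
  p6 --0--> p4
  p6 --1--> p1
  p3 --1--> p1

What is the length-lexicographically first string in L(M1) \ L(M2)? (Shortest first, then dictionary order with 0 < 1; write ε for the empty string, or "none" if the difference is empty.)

The empty string ε is accepted by M1 but not by M2.
Since ε is the unique shortest string, it is the required witness.

ε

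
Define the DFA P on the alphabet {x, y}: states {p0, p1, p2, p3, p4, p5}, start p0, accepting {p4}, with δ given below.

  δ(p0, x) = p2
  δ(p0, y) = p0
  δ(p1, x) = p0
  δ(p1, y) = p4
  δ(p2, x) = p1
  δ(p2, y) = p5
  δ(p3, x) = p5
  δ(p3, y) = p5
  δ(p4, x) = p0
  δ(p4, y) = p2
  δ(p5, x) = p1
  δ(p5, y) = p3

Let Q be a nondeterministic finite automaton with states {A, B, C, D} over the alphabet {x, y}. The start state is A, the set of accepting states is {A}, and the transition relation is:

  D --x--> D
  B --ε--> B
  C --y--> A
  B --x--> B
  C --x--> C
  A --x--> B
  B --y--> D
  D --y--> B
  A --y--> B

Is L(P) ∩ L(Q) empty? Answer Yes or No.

Exploring the product automaton P × Q from the start pair (p0, A), following both machines on each input symbol, reaches 13 state pairs: (p0, A), (p2, B), (p0, B), (p1, B), (p5, D), (p0, D), (p4, D), (p1, D), (p3, B), (p2, D), (p4, B), (p5, B), (p3, D).
P accepts in {p4} and Q accepts in {A}; no reachable pair has both components accepting, so no string drives both machines to acceptance simultaneously and L(P) ∩ L(Q) = ∅.
So no string is accepted by both, and the intersection is empty.

Yes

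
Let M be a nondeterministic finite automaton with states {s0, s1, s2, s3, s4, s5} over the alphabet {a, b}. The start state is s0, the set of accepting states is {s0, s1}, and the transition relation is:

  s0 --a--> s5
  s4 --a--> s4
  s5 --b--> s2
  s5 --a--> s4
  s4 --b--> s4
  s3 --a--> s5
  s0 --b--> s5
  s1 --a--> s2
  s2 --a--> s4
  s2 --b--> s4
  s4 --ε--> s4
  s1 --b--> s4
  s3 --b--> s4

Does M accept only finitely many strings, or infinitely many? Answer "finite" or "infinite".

The useful states (reachable from s0 and able to reach an accepting state) are {s0}.
Restricted to these states the transition graph has no cycle, so every accepting path has bounded length and L is finite.

finite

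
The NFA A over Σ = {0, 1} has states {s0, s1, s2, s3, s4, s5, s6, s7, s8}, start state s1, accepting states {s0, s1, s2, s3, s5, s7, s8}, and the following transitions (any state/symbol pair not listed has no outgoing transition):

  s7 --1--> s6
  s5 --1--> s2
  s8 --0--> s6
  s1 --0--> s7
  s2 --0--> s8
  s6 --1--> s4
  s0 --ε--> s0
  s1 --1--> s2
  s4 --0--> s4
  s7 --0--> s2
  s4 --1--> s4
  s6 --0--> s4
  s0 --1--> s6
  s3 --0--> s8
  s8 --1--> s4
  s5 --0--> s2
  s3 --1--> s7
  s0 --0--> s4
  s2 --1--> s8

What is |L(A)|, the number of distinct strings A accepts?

8

The useful subgraph on states {s1, s2, s7, s8} is acyclic, so L(A) is finite; the longest accepting path visits 4 useful states, giving maximum string length 3.
Counting accepting paths from s1 by length: 1 of length 0, 2 of length 1, 3 of length 2, 2 of length 3. Total 8.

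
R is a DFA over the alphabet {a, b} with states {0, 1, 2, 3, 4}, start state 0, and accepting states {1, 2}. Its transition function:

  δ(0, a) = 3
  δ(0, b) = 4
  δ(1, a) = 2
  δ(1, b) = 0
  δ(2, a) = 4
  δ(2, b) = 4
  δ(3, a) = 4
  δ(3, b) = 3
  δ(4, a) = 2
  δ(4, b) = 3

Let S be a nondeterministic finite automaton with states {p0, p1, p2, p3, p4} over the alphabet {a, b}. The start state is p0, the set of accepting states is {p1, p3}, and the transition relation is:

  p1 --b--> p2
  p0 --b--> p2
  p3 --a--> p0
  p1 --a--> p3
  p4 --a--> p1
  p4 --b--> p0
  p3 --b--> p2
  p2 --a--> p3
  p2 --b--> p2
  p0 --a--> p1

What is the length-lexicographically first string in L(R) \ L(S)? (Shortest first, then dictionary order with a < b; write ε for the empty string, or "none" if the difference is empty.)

aaa

The string aaa is accepted by R but not by S.
No shorter string lies in the difference, and aaa is the lexicographically first length-3 string in L(R) \ L(S).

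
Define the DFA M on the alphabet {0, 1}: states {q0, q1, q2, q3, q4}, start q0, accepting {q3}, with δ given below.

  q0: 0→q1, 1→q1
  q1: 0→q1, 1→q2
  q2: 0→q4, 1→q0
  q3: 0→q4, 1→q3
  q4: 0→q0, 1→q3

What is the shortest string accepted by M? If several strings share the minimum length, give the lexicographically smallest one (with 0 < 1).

A breadth-first search from q0 reaches an accepting state first via the path q0 → q1 → q2 → q4 → q3 on input 0101.
No string of length < 4 is accepted (BFS exhausts all shorter strings without reaching an accepting state), and 0101 is the lexicographically least accepting string of length 4.

0101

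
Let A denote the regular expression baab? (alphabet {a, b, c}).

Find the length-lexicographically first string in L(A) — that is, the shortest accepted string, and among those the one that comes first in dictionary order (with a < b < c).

baa

By inspection of the expression, no string of length less than 3 matches, and baa is the lexicographically first match of length 3.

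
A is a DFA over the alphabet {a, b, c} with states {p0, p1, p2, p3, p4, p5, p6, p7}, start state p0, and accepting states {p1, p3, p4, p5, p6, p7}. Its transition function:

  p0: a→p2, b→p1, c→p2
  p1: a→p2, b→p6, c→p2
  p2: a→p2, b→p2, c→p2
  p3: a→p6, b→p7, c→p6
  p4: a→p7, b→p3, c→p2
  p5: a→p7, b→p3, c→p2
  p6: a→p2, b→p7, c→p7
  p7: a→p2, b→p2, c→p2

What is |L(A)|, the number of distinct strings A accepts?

4

The useful subgraph on states {p0, p1, p6, p7} is acyclic, so L(A) is finite; the longest accepting path visits 4 useful states, giving maximum string length 3.
Counting accepting paths from p0 by length: 1 of length 1, 1 of length 2, 2 of length 3. Total 4.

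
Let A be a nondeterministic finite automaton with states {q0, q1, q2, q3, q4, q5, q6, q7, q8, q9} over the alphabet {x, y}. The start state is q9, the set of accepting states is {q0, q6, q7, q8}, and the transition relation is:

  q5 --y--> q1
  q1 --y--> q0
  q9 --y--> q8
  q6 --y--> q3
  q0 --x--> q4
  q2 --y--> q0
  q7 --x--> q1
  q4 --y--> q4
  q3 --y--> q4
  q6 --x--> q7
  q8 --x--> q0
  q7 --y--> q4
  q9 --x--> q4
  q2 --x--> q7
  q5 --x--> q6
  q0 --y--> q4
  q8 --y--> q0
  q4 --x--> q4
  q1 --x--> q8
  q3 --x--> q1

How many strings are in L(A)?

The useful subgraph on states {q0, q8, q9} is acyclic, so L(A) is finite; the longest accepting path visits 3 useful states, giving maximum string length 2.
Counting accepting paths from q9 by length: 1 of length 1, 2 of length 2. Total 3.

3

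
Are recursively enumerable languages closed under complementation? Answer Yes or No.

No

If both L and its complement were r.e., running the two recognisers in parallel would decide L, so L would be recursive; but there are r.e. languages that are not recursive (e.g. the halting problem), and their complements are therefore not r.e.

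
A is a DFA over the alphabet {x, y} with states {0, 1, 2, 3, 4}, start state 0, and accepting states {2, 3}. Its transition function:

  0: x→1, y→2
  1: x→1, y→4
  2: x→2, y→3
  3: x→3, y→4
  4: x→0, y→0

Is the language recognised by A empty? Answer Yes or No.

No

The string y is accepted: the run 0 → 2 ends in the accepting state 2.
Since at least one string is accepted, L(A) is not empty.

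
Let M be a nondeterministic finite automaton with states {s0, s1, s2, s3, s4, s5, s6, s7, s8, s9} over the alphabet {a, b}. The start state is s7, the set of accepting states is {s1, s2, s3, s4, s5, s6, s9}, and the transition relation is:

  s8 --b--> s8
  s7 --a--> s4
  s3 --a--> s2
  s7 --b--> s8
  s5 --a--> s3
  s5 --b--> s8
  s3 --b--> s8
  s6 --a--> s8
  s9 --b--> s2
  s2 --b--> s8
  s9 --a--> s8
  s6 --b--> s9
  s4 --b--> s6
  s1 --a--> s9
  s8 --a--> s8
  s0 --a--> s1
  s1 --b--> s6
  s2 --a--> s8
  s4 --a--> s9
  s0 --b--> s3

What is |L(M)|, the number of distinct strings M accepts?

6

The useful subgraph on states {s2, s4, s6, s7, s9} is acyclic, so L(M) is finite; the longest accepting path visits 5 useful states, giving maximum string length 4.
Counting accepting paths from s7 by length: 1 of length 1, 2 of length 2, 2 of length 3, 1 of length 4. Total 6.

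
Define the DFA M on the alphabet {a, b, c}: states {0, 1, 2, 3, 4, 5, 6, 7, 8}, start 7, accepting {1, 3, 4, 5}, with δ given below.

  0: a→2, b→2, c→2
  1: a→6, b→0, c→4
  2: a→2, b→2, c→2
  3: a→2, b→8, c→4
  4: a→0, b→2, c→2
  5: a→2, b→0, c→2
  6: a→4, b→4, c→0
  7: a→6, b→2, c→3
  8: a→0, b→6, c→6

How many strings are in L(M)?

8

The useful subgraph on states {3, 4, 6, 7, 8} is acyclic, so L(M) is finite; the longest accepting path visits 5 useful states, giving maximum string length 4.
Counting accepting paths from 7 by length: 1 of length 1, 3 of length 2, 4 of length 4. Total 8.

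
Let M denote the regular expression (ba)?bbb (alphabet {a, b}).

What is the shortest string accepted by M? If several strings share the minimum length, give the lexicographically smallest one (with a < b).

By inspection of the expression, no string of length less than 3 matches, and bbb is the lexicographically first match of length 3.

bbb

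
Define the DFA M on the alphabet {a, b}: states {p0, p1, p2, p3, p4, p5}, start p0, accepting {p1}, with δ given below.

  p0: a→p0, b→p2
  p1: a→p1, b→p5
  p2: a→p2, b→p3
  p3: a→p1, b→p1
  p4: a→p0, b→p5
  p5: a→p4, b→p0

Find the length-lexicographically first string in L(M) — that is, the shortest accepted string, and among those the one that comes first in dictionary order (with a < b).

bba

A breadth-first search from p0 reaches an accepting state first via the path p0 → p2 → p3 → p1 on input bba.
No string of length < 3 is accepted (BFS exhausts all shorter strings without reaching an accepting state), and bba is the lexicographically least accepting string of length 3.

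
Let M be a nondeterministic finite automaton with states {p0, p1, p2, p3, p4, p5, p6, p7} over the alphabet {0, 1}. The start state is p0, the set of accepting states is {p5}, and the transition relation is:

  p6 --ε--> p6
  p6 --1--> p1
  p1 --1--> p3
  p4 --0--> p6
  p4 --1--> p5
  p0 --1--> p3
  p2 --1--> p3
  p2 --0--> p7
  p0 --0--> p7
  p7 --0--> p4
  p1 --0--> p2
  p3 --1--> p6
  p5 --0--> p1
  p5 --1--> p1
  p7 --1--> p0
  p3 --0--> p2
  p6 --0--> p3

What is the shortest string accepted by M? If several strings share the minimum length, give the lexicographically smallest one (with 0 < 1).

A breadth-first search from p0 reaches an accepting state first via the path p0 → p7 → p4 → p5 on input 001.
No string of length < 3 is accepted (BFS exhausts all shorter strings without reaching an accepting state), and 001 is the lexicographically least accepting string of length 3.

001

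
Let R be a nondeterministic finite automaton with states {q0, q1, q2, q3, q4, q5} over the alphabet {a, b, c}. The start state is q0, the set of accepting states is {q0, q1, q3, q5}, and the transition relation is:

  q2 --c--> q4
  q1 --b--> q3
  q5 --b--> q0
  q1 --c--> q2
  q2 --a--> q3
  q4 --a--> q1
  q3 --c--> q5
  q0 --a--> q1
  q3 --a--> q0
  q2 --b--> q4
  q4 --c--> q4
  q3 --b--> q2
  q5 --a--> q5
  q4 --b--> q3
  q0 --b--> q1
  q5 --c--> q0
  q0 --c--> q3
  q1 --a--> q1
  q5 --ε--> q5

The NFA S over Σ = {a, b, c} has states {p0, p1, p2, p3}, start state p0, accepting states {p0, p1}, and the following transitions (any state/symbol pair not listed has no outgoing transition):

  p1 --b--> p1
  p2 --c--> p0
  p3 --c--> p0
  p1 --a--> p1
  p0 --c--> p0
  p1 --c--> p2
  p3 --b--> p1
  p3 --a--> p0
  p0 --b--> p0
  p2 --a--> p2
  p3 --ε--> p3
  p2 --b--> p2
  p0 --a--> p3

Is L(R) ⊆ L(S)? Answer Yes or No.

No

The string a is in L(R) but not in L(S).
So L(R) ⊄ L(S).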